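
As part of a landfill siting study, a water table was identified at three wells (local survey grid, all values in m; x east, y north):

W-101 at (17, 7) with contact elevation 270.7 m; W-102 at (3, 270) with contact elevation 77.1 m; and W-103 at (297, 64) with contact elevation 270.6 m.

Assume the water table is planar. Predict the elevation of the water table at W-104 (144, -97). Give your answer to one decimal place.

365.2 m

Two edge vectors: W-101→W-102 = (-14, 263, -193.6), W-101→W-103 = (280, 57, -0.1).
Normal n = (W-101→W-102) × (W-101→W-103) = (11008.9, -54209.4, -74438).
So ∂z/∂x = −n_x/n_z = 0.14789 and ∂z/∂y = −n_y/n_z = −0.72825.
Intercept c from W-101: 270.7 − 2.51 + 5.10 = 273.28.
At (144, -97): z = 21.3 + 70.6 + 273.28 = 365.2 m.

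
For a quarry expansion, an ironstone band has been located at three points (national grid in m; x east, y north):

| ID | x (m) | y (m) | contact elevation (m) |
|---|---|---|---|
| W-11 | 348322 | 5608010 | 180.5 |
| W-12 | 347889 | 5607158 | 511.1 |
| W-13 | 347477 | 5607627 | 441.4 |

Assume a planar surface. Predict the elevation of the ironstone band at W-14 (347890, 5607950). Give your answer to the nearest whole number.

Two edge vectors: W-11→W-12 = (-433, -852, 330.6), W-11→W-13 = (-845, -383, 260.9).
Normal n = (W-11→W-12) × (W-11→W-13) = (-95667, -166387.3, -554101).
So ∂z/∂x = −n_x/n_z = −0.17265264 and ∂z/∂y = −n_y/n_z = −0.30028334.
Intercept c from W-11: 180.5 + 60138.71 + 1683991.98 = 1744311.20.
At (347890, 5607950): z = −60064.1 − 1683974.0 + 1744311.20 = 273.1 m.

273 m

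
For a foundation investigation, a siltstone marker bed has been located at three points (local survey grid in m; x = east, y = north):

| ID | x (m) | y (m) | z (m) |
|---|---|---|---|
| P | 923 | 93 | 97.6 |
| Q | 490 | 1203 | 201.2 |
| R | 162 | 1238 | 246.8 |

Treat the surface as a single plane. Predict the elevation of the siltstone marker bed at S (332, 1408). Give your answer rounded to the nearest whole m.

231 m

Let the plane be z = a·x + b·y + c.
Q−P: −433a + 1110b = 103.6;  R−P: −761a + 1145b = 149.2.
Solving gives a = −0.13467, b = 0.04080.
Then c = 97.6 − a·923 − b·93 = 218.11.
At (332, 1408): z = −44.7 + 57.4 + 218.11 = 230.8 m.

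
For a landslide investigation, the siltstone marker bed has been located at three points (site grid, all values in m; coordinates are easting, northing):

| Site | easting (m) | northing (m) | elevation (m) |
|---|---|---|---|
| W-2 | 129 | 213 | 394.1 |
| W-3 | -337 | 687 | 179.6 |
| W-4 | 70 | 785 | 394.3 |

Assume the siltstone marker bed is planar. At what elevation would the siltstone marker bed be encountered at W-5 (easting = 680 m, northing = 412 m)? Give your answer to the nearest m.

Two edge vectors: W-2→W-3 = (-466, 474, -214.5), W-2→W-4 = (-59, 572, 0.2).
Normal n = (W-2→W-3) × (W-2→W-4) = (122788.8, 12748.7, -238586).
So ∂z/∂easting = −n_x/n_z = 0.51465 and ∂z/∂northing = −n_y/n_z = 0.05343.
Intercept c from W-2: 394.1 − 66.39 − 11.38 = 316.33.
At (680, 412): z = 350.0 + 22.0 + 316.33 = 688.3 m.

688 m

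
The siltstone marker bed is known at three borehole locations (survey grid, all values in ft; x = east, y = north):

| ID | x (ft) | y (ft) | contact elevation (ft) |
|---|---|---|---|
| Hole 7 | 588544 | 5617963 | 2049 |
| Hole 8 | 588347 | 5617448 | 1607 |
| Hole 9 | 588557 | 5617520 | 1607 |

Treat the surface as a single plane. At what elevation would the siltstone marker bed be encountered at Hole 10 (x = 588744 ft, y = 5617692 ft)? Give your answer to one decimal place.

Two edge vectors: Hole 7→Hole 8 = (-197, -515, -442), Hole 7→Hole 9 = (13, -443, -442).
Normal n = (Hole 7→Hole 8) × (Hole 7→Hole 9) = (31824, -92820, 93966).
So ∂z/∂x = −n_x/n_z = −0.338675691 and ∂z/∂y = −n_y/n_z = 0.987804099.
Intercept c from Hole 7: 2049 + 199325.55 − 5549446.88 = −5348072.34.
At (588744, 5617692): z = −199393.3 + 5549179.2 − 5348072.34 = 1713.6 ft.

1713.6 ft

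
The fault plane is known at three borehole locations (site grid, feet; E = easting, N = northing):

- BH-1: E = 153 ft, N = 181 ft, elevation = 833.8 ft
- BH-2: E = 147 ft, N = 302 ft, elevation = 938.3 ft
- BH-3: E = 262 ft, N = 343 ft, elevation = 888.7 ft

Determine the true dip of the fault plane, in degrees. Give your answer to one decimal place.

Let the plane be z = a·E + b·N + c.
BH-2−BH-1: −6a + 121b = 104.5;  BH-3−BH-1: 109a + 162b = 54.9.
Solving gives a = −0.72637, b = 0.82762.
Gradient magnitude |∇z| = √(a² + b²) = √(0.52761 + 0.68495) = 1.10116.
True dip = arctan(1.10116) = 47.8°, dipping toward SE (azimuth ≈ 139°).

47.8°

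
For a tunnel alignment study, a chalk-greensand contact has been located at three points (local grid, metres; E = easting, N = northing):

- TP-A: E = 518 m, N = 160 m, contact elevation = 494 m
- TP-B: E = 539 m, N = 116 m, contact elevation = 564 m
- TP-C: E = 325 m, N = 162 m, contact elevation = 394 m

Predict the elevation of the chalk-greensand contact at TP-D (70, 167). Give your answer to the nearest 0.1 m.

Two edge vectors: TP-A→TP-B = (21, -44, 70), TP-A→TP-C = (-193, 2, -100).
Normal n = (TP-A→TP-B) × (TP-A→TP-C) = (4260, -11410, -8450).
So ∂z/∂E = −n_x/n_z = 0.50414 and ∂z/∂N = −n_y/n_z = −1.35030.
Intercept c from TP-A: 494 − 261.15 + 216.05 = 448.90.
At (70, 167): z = 35.3 − 225.5 + 448.90 = 258.7 m.

258.7 m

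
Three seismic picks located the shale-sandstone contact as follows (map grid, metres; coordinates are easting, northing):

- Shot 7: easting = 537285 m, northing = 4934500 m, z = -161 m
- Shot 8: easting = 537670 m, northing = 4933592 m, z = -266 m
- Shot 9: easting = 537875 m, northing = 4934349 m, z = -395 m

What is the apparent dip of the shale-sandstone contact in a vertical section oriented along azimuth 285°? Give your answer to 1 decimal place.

20.9°

Let the plane be z = a·easting + b·northing + c.
Shot 8−Shot 7: 385a − 908b = −105;  Shot 9−Shot 7: 590a − 151b = −234.
Solving gives a = −0.41169, b = −0.05892.
Unit vector along 285° is (sin 285°, cos 285°) = (-0.9659, 0.2588).
Slope in that direction = a·(-0.9659) + b·(0.2588) = 0.38241.
Apparent dip = arctan|0.38241| = 20.9° (true dip is 22.6°, so apparent ≤ true as expected).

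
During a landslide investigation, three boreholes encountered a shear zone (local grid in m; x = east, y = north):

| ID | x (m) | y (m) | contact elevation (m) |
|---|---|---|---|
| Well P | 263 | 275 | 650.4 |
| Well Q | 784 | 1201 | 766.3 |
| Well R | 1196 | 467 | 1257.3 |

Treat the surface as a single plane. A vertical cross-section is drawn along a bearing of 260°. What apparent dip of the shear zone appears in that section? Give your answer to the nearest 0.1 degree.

Two edge vectors: Well P→Well Q = (521, 926, 115.9), Well P→Well R = (933, 192, 606.9).
Normal n = (Well P→Well Q) × (Well P→Well R) = (539736.6, -208060.2, -763926).
So ∂z/∂x = −n_x/n_z = 0.70653 and ∂z/∂y = −n_y/n_z = −0.27236.
Unit vector along 260° is (sin 260°, cos 260°) = (-0.9848, -0.1736).
Slope in that direction = a·(-0.9848) + b·(-0.1736) = −0.64850.
Apparent dip = arctan|0.64850| = 33.0° (true dip is 37.1°, so apparent ≤ true as expected).

33.0°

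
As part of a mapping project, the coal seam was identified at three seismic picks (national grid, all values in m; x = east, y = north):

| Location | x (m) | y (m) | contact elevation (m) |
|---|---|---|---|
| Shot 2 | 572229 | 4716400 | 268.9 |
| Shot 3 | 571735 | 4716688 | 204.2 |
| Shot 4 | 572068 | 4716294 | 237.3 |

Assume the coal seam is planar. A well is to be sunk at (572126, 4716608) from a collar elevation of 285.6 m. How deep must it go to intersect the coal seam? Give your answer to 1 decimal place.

Two edge vectors: Shot 2→Shot 3 = (-494, 288, -64.7), Shot 2→Shot 4 = (-161, -106, -31.6).
Normal n = (Shot 2→Shot 3) × (Shot 2→Shot 4) = (-15959, -5193.7, 98732).
So ∂z/∂x = −n_x/n_z = 0.161639590 and ∂z/∂y = −n_y/n_z = 0.052604019.
Intercept c from Shot 2: 268.9 − 92494.86 − 248101.60 = −340327.56.
At (572126, 4716608): z_contact = 92478.21 + 248112.54 − 340327.56 = 263.19 m.
Depth below ground = 285.6 − 263.19 = 22.4 m.

22.4 m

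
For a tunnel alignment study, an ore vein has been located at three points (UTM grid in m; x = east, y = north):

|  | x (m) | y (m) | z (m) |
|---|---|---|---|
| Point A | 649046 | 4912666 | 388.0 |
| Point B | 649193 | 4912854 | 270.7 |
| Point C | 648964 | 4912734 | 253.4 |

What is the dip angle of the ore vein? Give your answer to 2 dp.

53.33°

Let the plane be z = a·x + b·y + c.
Point B−Point A: 147a + 188b = −117.3;  Point C−Point A: −82a + 68b = −134.6.
Solving gives a = 0.68190, b = −1.15712.
Gradient magnitude |∇z| = √(a² + b²) = √(0.46499 + 1.33893) = 1.34310.
True dip = arctan(1.34310) = 53.33°, dipping toward NNW (azimuth ≈ 329°).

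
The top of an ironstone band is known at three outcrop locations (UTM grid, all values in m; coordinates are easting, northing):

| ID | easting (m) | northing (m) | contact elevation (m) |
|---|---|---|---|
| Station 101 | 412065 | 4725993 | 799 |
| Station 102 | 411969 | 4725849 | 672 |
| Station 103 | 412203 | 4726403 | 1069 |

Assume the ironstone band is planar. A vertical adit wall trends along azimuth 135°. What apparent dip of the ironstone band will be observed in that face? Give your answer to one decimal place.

9.9°

Let the plane be z = a·easting + b·northing + c.
Station 102−Station 101: −96a − 144b = −127;  Station 103−Station 101: 138a + 410b = 270.
Solving gives a = 0.67683, b = 0.43073.
Unit vector along 135° is (sin 135°, cos 135°) = (0.7071, -0.7071).
Slope in that direction = a·(0.7071) + b·(-0.7071) = 0.17402.
Apparent dip = arctan|0.17402| = 9.9° (true dip is 38.7°, so apparent ≤ true as expected).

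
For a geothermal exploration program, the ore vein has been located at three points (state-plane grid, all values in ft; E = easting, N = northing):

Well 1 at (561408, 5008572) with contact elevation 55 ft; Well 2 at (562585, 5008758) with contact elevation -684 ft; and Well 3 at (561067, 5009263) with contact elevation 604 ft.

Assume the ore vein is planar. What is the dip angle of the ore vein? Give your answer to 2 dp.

Let the plane be z = a·E + b·N + c.
Well 2−Well 1: 1177a + 186b = −739;  Well 3−Well 1: −341a + 691b = 549.
Solving gives a = −0.69892, b = 0.44959.
Gradient magnitude |∇z| = √(a² + b²) = √(0.48848 + 0.20213) = 0.83103.
True dip = arctan(0.83103) = 39.73°, dipping toward ESE (azimuth ≈ 123°).

39.73°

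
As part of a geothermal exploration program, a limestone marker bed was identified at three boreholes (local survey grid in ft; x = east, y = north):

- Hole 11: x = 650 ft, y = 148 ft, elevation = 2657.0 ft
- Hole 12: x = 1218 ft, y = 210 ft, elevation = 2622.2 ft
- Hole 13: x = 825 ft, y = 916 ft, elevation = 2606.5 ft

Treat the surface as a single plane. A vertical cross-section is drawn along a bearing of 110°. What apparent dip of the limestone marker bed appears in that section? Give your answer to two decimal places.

1.94°

Let the plane be z = a·x + b·y + c.
Hole 12−Hole 11: 568a + 62b = −34.8;  Hole 13−Hole 11: 175a + 768b = −50.5.
Solving gives a = −0.05547, b = −0.05312.
Unit vector along 110° is (sin 110°, cos 110°) = (0.9397, -0.3420).
Slope in that direction = a·(0.9397) + b·(-0.3420) = −0.03396.
Apparent dip = arctan|0.03396| = 1.94° (true dip is 4.4°, so apparent ≤ true as expected).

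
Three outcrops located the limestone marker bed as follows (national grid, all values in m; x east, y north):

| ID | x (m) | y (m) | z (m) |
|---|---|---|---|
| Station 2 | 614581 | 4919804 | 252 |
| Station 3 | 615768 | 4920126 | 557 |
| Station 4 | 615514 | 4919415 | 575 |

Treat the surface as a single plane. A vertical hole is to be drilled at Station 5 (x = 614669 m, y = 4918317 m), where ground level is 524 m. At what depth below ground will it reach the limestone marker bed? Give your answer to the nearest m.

Two edge vectors: Station 2→Station 3 = (1187, 322, 305), Station 2→Station 4 = (933, -389, 323).
Normal n = (Station 2→Station 3) × (Station 2→Station 4) = (222651, -98836, -762169).
So ∂z/∂x = −n_x/n_z = 0.29212812 and ∂z/∂y = −n_y/n_z = −0.12967728.
Intercept c from Station 2: 252 − 179536.39 + 637986.78 = 458702.39.
At (614669, 4918317): z_contact = 179562.1 − 637794.0 + 458702.39 = 470.5 m.
Depth below ground = 524 − 470.5 = 53 m.

53 m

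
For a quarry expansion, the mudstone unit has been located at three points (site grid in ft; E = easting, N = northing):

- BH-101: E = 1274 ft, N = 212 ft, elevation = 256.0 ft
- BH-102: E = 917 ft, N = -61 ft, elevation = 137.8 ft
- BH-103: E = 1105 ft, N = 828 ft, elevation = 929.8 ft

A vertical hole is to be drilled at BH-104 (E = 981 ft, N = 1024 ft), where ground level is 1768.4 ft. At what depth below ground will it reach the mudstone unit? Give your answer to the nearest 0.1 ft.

Two edge vectors: BH-101→BH-102 = (-357, -273, -118.2), BH-101→BH-103 = (-169, 616, 673.8).
Normal n = (BH-101→BH-102) × (BH-101→BH-103) = (-111136.2, 260522.4, -266049).
So ∂z/∂E = −n_x/n_z = −0.417728 and ∂z/∂N = −n_y/n_z = 0.979227.
Intercept c from BH-101: 256 + 532.19 − 207.60 = 580.59.
At (981, 1024): z_contact = −409.79 + 1002.73 + 580.59 = 1173.53 ft.
Depth below ground = 1768.4 − 1173.53 = 594.9 ft.

594.9 ft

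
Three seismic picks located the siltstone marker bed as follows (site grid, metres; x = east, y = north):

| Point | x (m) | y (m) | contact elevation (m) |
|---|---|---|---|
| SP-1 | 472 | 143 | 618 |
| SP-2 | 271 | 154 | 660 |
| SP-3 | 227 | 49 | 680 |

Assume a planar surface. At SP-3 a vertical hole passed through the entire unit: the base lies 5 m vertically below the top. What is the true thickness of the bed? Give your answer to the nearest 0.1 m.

Let the plane be z = a·x + b·y + c.
SP-2−SP-1: −201a + 11b = 42;  SP-3−SP-1: −245a − 94b = 62.
Solving gives a = −0.21446, b = −0.10061.
|∇z| = √(a²+b²) = 0.23689, so dip δ = arctan(0.23689) = 13.33°.
True thickness = vertical thickness × cos δ = 5 × cos 13.33° = 4.9 m.

4.9 m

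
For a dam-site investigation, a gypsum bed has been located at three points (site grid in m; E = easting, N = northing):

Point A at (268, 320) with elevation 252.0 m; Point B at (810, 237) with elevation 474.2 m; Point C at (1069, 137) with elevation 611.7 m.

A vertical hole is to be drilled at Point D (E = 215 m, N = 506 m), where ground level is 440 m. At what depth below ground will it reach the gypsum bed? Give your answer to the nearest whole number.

302 m

Let the plane be z = a·E + b·N + c.
Point B−Point A: 542a − 83b = 222.2;  Point C−Point A: 801a − 183b = 359.7.
Solving gives a = 0.33047, b = −0.51907.
Then c = 252 − a·268 − b·320 = 329.54.
At (215, 506): z_contact = 71.1 − 262.7 + 329.54 = 137.9 m.
Depth below ground = 440 − 137.9 = 302 m.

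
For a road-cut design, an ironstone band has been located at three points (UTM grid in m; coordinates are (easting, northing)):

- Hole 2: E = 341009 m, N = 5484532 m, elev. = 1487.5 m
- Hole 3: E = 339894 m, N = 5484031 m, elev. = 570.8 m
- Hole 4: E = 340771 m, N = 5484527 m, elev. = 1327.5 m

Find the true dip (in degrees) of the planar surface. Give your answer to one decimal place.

36.9°

Let the plane be z = a·E + b·N + c.
Hole 3−Hole 2: −1115a − 501b = −916.7;  Hole 4−Hole 2: −238a − 5b = −160.
Solving gives a = 0.66492, b = 0.34993.
Gradient magnitude |∇z| = √(a² + b²) = √(0.44212 + 0.12245) = 0.75138.
True dip = arctan(0.75138) = 36.9°, dipping toward WSW (azimuth ≈ 242°).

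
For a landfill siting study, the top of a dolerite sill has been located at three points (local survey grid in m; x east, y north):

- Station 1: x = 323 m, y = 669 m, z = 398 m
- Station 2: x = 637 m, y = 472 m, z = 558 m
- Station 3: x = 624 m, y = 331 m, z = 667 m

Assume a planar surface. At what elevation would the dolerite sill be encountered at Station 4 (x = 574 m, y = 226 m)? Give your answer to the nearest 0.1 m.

Let the plane be z = a·x + b·y + c.
Station 2−Station 1: 314a − 197b = 160;  Station 3−Station 1: 301a − 338b = 269.
Solving gives a = 0.02321, b = −0.77519.
Then c = 398 − a·323 − b·669 = 909.11.
At (574, 226): z = 13.3 − 175.2 + 909.11 = 747.2 m.

747.2 m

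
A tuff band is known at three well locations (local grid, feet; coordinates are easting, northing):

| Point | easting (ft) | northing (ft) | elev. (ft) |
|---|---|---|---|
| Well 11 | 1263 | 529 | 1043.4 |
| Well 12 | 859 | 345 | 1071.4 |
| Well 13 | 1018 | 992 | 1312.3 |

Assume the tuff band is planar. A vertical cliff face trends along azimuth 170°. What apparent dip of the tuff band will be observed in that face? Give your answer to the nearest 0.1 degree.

25.6°

Let the plane be z = a·easting + b·northing + c.
Well 12−Well 11: −404a − 184b = 28;  Well 13−Well 11: −245a + 463b = 268.9.
Solving gives a = −0.26899, b = 0.43844.
Unit vector along 170° is (sin 170°, cos 170°) = (0.1736, -0.9848).
Slope in that direction = a·(0.1736) + b·(-0.9848) = −0.47849.
Apparent dip = arctan|0.47849| = 25.6° (true dip is 27.2°, so apparent ≤ true as expected).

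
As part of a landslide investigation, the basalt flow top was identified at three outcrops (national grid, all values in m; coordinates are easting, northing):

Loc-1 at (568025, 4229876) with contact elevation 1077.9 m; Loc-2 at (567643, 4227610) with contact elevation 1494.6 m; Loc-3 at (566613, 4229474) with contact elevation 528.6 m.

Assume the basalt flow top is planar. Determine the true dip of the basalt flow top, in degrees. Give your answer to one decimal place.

Two edge vectors: Loc-1→Loc-2 = (-382, -2266, 416.7), Loc-1→Loc-3 = (-1412, -402, -549.3).
Normal n = (Loc-1→Loc-2) × (Loc-1→Loc-3) = (1412227.2, -798213, -3046028).
So ∂z/∂easting = −n_x/n_z = 0.46363 and ∂z/∂northing = −n_y/n_z = −0.26205.
Gradient magnitude |∇z| = √(a² + b²) = √(0.21495 + 0.06867) = 0.53256.
True dip = arctan(0.53256) = 28.0°, dipping toward WNW (azimuth ≈ 299°).

28.0°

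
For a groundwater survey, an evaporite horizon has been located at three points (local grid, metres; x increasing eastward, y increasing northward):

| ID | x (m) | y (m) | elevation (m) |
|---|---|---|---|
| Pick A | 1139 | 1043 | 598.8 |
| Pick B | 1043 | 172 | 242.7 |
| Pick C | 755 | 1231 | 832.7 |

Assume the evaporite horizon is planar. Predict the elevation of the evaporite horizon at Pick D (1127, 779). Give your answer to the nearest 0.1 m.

484.2 m

Two edge vectors: Pick A→Pick B = (-96, -871, -356.1), Pick A→Pick C = (-384, 188, 233.9).
Normal n = (Pick A→Pick B) × (Pick A→Pick C) = (-136780.1, 159196.8, -352512).
So ∂z/∂x = −n_x/n_z = −0.388015 and ∂z/∂y = −n_y/n_z = 0.451607.
Intercept c from Pick A: 598.8 + 441.95 − 471.03 = 569.72.
At (1127, 779): z = −437.3 + 351.8 + 569.72 = 484.2 m.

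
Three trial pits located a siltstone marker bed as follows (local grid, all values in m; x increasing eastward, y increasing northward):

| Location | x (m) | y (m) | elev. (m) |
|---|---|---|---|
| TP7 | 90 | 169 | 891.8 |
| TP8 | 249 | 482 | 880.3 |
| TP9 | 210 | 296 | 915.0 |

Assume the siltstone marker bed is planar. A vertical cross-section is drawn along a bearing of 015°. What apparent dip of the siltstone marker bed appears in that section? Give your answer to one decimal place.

8.6°

Let the plane be z = a·x + b·y + c.
TP8−TP7: 159a + 313b = −11.5;  TP9−TP7: 120a + 127b = 23.2.
Solving gives a = 0.50222, b = −0.29186.
Unit vector along 015° is (sin 15°, cos 15°) = (0.2588, 0.9659).
Slope in that direction = a·(0.2588) + b·(0.9659) = −0.15193.
Apparent dip = arctan|0.15193| = 8.6° (true dip is 30.2°, so apparent ≤ true as expected).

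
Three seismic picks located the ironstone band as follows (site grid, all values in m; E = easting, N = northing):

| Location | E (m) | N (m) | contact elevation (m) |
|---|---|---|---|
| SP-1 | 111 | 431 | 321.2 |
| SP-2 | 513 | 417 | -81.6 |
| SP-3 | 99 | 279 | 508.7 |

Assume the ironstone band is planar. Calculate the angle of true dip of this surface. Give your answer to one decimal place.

Two edge vectors: SP-1→SP-2 = (402, -14, -402.8), SP-1→SP-3 = (-12, -152, 187.5).
Normal n = (SP-1→SP-2) × (SP-1→SP-3) = (-63850.6, -70541.4, -61272).
So ∂z/∂E = −n_x/n_z = −1.04208 and ∂z/∂N = −n_y/n_z = −1.15128.
Gradient magnitude |∇z| = √(a² + b²) = √(1.08594 + 1.32545) = 1.55287.
True dip = arctan(1.55287) = 57.2°, dipping toward NE (azimuth ≈ 042°).

57.2°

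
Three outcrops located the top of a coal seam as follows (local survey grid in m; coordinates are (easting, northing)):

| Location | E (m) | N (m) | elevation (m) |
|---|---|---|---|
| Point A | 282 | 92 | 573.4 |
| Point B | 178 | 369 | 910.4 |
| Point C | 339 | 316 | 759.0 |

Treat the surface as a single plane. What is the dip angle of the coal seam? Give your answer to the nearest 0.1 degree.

49.3°

Let the plane be z = a·E + b·N + c.
Point B−Point A: −104a + 277b = 337;  Point C−Point A: 57a + 224b = 185.6.
Solving gives a = −0.61601, b = 0.98532.
Gradient magnitude |∇z| = √(a² + b²) = √(0.37947 + 0.97086) = 1.16204.
True dip = arctan(1.16204) = 49.3°, dipping toward SSE (azimuth ≈ 148°).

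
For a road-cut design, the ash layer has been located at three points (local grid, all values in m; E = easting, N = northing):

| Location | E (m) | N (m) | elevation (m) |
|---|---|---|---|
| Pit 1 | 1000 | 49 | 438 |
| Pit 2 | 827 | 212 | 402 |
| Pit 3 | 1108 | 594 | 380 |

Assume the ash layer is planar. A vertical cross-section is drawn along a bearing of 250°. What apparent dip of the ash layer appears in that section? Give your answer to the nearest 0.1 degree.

2.5°

Two edge vectors: Pit 1→Pit 2 = (-173, 163, -36), Pit 1→Pit 3 = (108, 545, -58).
Normal n = (Pit 1→Pit 2) × (Pit 1→Pit 3) = (10166, -13922, -111889).
So ∂z/∂E = −n_x/n_z = 0.09086 and ∂z/∂N = −n_y/n_z = −0.12443.
Unit vector along 250° is (sin 250°, cos 250°) = (-0.9397, -0.3420).
Slope in that direction = a·(-0.9397) + b·(-0.3420) = −0.04282.
Apparent dip = arctan|0.04282| = 2.5° (true dip is 8.8°, so apparent ≤ true as expected).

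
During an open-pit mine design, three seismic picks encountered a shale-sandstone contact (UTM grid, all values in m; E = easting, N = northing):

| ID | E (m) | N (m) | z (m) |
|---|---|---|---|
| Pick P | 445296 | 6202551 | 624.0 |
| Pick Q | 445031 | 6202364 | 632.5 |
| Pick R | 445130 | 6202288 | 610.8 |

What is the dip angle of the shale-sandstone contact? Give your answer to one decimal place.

Two edge vectors: Pick P→Pick Q = (-265, -187, 8.5), Pick P→Pick R = (-166, -263, -13.2).
Normal n = (Pick P→Pick Q) × (Pick P→Pick R) = (4703.9, -4909, 38653).
So ∂z/∂E = −n_x/n_z = −0.12170 and ∂z/∂N = −n_y/n_z = 0.12700.
Gradient magnitude |∇z| = √(a² + b²) = √(0.01481 + 0.01613) = 0.17590.
True dip = arctan(0.17590) = 10.0°, dipping toward SE (azimuth ≈ 136°).

10.0°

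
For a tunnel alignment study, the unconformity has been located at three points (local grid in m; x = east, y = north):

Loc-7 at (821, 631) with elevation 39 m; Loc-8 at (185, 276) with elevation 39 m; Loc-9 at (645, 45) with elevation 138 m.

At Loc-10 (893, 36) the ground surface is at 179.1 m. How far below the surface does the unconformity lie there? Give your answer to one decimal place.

Two edge vectors: Loc-7→Loc-8 = (-636, -355, 0), Loc-7→Loc-9 = (-176, -586, 99).
Normal n = (Loc-7→Loc-8) × (Loc-7→Loc-9) = (-35145, 62964, 310216).
So ∂z/∂x = −n_x/n_z = 0.11329 and ∂z/∂y = −n_y/n_z = −0.20297.
Intercept c from Loc-7: 39 − 93.01 + 128.07 = 74.06.
At (893, 36): z_contact = 101.17 − 7.31 + 74.06 = 167.92 m.
Depth below ground = 179.1 − 167.92 = 11.2 m.

11.2 m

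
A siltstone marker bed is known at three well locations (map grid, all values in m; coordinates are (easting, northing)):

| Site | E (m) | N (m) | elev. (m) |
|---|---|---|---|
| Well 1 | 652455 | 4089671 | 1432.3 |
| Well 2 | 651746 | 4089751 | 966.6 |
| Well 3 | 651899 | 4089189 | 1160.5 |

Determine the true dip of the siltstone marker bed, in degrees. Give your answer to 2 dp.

33.43°

Let the plane be z = a·E + b·N + c.
Well 2−Well 1: −709a + 80b = −465.7;  Well 3−Well 1: −556a − 482b = −271.8.
Solving gives a = 0.63749, b = −0.17147.
Gradient magnitude |∇z| = √(a² + b²) = √(0.40640 + 0.02940) = 0.66015.
True dip = arctan(0.66015) = 33.43°, dipping toward WNW (azimuth ≈ 285°).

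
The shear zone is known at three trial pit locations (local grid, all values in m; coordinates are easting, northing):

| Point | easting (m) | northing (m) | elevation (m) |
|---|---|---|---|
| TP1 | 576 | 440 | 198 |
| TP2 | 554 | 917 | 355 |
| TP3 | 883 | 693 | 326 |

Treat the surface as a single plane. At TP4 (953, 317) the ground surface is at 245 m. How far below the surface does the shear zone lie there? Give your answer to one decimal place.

35.4 m

Two edge vectors: TP1→TP2 = (-22, 477, 157), TP1→TP3 = (307, 253, 128).
Normal n = (TP1→TP2) × (TP1→TP3) = (21335, 51015, -152005).
So ∂z/∂easting = −n_x/n_z = 0.14036 and ∂z/∂northing = −n_y/n_z = 0.33561.
Intercept c from TP1: 198 − 80.85 − 147.67 = −30.52.
At (953, 317): z_contact = 133.76 + 106.39 − 30.52 = 209.63 m.
Depth below ground = 245 − 209.63 = 35.4 m.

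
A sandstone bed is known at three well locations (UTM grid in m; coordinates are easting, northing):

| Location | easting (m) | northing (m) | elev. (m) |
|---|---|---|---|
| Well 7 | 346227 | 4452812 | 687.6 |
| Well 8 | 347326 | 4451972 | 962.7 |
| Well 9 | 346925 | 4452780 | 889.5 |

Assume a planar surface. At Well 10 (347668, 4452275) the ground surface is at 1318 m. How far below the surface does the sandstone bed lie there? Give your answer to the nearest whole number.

Two edge vectors: Well 7→Well 8 = (1099, -840, 275.1), Well 7→Well 9 = (698, -32, 201.9).
Normal n = (Well 7→Well 8) × (Well 7→Well 9) = (-160792.8, -29868.3, 551152).
So ∂z/∂easting = −n_x/n_z = 0.29173948 and ∂z/∂northing = −n_y/n_z = 0.05419249.
Intercept c from Well 7: 687.6 − 101008.09 − 241308.98 = −341629.46.
At (347668, 4452275): z_contact = 101428.5 + 241279.9 − 341629.46 = 1078.9 m.
Depth below ground = 1318 − 1078.9 = 239 m.

239 m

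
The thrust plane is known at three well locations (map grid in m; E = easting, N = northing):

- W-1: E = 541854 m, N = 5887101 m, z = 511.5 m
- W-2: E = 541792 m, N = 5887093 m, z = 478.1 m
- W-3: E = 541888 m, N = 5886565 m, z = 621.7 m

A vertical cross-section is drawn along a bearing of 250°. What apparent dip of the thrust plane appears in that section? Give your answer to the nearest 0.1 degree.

25.1°

Let the plane be z = a·E + b·N + c.
W-2−W-1: −62a − 8b = −33.4;  W-3−W-1: 34a − 536b = 110.2.
Solving gives a = 0.56065, b = −0.17003.
Unit vector along 250° is (sin 250°, cos 250°) = (-0.9397, -0.3420).
Slope in that direction = a·(-0.9397) + b·(-0.3420) = −0.46868.
Apparent dip = arctan|0.46868| = 25.1° (true dip is 30.4°, so apparent ≤ true as expected).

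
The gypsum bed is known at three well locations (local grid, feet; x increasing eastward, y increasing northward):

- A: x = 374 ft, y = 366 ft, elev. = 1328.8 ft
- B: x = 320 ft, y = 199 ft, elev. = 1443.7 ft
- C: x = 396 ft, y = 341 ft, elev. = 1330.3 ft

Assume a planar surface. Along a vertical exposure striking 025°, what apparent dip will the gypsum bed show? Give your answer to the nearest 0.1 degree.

Two edge vectors: A→B = (-54, -167, 114.9), A→C = (22, -25, 1.5).
Normal n = (A→B) × (A→C) = (2622, 2608.8, 5024).
So ∂z/∂x = −n_x/n_z = −0.52189 and ∂z/∂y = −n_y/n_z = −0.51927.
Unit vector along 025° is (sin 25°, cos 25°) = (0.4226, 0.9063).
Slope in that direction = a·(0.4226) + b·(0.9063) = −0.69118.
Apparent dip = arctan|0.69118| = 34.7° (true dip is 36.4°, so apparent ≤ true as expected).

34.7°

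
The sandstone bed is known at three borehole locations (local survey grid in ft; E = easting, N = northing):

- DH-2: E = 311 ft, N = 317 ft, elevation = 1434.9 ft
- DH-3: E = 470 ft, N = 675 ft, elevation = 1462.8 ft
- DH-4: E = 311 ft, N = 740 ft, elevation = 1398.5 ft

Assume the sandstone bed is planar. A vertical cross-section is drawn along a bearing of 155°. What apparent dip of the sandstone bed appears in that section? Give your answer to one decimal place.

Two edge vectors: DH-2→DH-3 = (159, 358, 27.9), DH-2→DH-4 = (0, 423, -36.4).
Normal n = (DH-2→DH-3) × (DH-2→DH-4) = (-24832.9, 5787.6, 67257).
So ∂z/∂E = −n_x/n_z = 0.36922 and ∂z/∂N = −n_y/n_z = −0.08605.
Unit vector along 155° is (sin 155°, cos 155°) = (0.4226, -0.9063).
Slope in that direction = a·(0.4226) + b·(-0.9063) = 0.23403.
Apparent dip = arctan|0.23403| = 13.2° (true dip is 20.8°, so apparent ≤ true as expected).

13.2°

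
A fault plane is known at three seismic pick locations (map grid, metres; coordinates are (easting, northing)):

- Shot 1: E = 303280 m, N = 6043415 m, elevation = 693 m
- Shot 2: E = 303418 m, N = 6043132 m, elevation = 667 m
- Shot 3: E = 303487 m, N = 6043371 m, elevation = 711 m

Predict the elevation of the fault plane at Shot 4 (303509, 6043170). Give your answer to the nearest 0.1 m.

683.5 m

Two edge vectors: Shot 1→Shot 2 = (138, -283, -26), Shot 1→Shot 3 = (207, -44, 18).
Normal n = (Shot 1→Shot 2) × (Shot 1→Shot 3) = (-6238, -7866, 52509).
So ∂z/∂E = −n_x/n_z = 0.118798682 and ∂z/∂N = −n_y/n_z = 0.149802891.
Intercept c from Shot 1: 693 − 36029.26 − 905321.04 = −940657.30.
At (303509, 6043170): z = 36056.5 + 905284.3 − 940657.30 = 683.5 m.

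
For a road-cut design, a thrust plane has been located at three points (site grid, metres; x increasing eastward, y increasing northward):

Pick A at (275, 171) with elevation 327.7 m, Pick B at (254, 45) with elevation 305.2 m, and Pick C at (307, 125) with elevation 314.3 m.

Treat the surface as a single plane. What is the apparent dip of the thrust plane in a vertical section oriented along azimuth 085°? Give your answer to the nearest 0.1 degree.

Let the plane be z = a·x + b·y + c.
Pick B−Pick A: −21a − 126b = −22.5;  Pick C−Pick A: 32a − 46b = −13.4.
Solving gives a = −0.13073, b = 0.20036.
Unit vector along 085° is (sin 85°, cos 85°) = (0.9962, 0.0872).
Slope in that direction = a·(0.9962) + b·(0.0872) = −0.11277.
Apparent dip = arctan|0.11277| = 6.4° (true dip is 13.5°, so apparent ≤ true as expected).

6.4°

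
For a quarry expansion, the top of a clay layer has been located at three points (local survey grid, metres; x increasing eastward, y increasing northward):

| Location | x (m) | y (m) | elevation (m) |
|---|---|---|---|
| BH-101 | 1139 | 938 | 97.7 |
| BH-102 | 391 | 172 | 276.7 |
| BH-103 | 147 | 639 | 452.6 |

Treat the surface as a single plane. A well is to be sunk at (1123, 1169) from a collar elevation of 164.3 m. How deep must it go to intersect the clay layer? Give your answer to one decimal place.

Two edge vectors: BH-101→BH-102 = (-748, -766, 179), BH-101→BH-103 = (-992, -299, 354.9).
Normal n = (BH-101→BH-102) × (BH-101→BH-103) = (-218332.4, 87897.2, -536220).
So ∂z/∂x = −n_x/n_z = −0.407169 and ∂z/∂y = −n_y/n_z = 0.163920.
Intercept c from BH-101: 97.7 + 463.77 − 153.76 = 407.71.
At (1123, 1169): z_contact = −457.25 + 191.62 + 407.71 = 142.08 m.
Depth below ground = 164.3 − 142.08 = 22.2 m.

22.2 m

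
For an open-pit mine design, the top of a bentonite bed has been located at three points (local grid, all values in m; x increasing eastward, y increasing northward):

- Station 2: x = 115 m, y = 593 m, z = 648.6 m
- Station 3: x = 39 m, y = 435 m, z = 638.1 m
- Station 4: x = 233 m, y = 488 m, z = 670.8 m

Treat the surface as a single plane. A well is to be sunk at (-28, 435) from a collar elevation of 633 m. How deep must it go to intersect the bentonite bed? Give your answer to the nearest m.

7 m

Let the plane be z = a·x + b·y + c.
Station 3−Station 2: −76a − 158b = −10.5;  Station 4−Station 2: 118a − 105b = 22.2.
Solving gives a = 0.17316, b = −0.01683.
Then c = 648.6 − a·115 − b·593 = 638.67.
At (-28, 435): z_contact = −4.8 − 7.3 + 638.67 = 626.5 m.
Depth below ground = 633 − 626.5 = 7 m.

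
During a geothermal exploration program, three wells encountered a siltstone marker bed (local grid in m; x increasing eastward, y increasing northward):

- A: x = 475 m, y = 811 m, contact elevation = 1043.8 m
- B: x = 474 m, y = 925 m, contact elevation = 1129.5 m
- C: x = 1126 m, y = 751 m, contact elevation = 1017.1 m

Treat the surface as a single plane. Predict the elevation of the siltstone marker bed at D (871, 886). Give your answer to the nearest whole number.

1111 m

Let the plane be z = a·x + b·y + c.
B−A: −1a + 114b = 85.7;  C−A: 651a − 60b = −26.7.
Solving gives a = 0.02830, b = 0.75200.
Then c = 1043.8 − a·475 − b·811 = 420.49.
At (871, 886): z = 24.6 + 666.3 + 420.49 = 1111.4 m.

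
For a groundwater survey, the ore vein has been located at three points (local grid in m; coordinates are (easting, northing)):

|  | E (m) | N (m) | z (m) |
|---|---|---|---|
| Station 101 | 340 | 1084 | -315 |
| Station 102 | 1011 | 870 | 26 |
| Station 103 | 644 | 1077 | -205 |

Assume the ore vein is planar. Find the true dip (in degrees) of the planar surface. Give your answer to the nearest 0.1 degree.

Two edge vectors: Station 101→Station 102 = (671, -214, 341), Station 101→Station 103 = (304, -7, 110).
Normal n = (Station 101→Station 102) × (Station 101→Station 103) = (-21153, 29854, 60359).
So ∂z/∂E = −n_x/n_z = 0.35045 and ∂z/∂N = −n_y/n_z = −0.49461.
Gradient magnitude |∇z| = √(a² + b²) = √(0.12282 + 0.24464) = 0.60618.
True dip = arctan(0.60618) = 31.2°, dipping toward NW (azimuth ≈ 325°).

31.2°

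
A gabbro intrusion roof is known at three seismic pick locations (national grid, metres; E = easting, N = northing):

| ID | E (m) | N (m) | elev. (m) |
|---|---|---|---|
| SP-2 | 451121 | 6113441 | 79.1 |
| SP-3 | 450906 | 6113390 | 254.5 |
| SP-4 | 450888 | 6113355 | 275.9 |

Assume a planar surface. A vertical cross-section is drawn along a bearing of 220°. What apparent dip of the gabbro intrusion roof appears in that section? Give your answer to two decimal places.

33.36°

Let the plane be z = a·E + b·N + c.
SP-3−SP-2: −215a − 51b = 175.4;  SP-4−SP-2: −233a − 86b = 196.8.
Solving gives a = −0.76398, b = −0.21853.
Unit vector along 220° is (sin 220°, cos 220°) = (-0.6428, -0.7660).
Slope in that direction = a·(-0.6428) + b·(-0.7660) = 0.65848.
Apparent dip = arctan|0.65848| = 33.36° (true dip is 38.5°, so apparent ≤ true as expected).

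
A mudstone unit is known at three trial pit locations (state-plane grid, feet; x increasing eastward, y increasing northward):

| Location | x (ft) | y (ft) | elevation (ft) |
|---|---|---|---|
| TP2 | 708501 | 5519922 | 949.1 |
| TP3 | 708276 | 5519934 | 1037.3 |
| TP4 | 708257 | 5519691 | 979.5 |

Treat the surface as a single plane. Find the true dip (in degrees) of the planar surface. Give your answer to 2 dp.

Let the plane be z = a·x + b·y + c.
TP3−TP2: −225a + 12b = 88.2;  TP4−TP2: −244a − 231b = 30.4.
Solving gives a = −0.37774, b = 0.26740.
Gradient magnitude |∇z| = √(a² + b²) = √(0.14269 + 0.07150) = 0.46280.
True dip = arctan(0.46280) = 24.83°, dipping toward SE (azimuth ≈ 125°).

24.83°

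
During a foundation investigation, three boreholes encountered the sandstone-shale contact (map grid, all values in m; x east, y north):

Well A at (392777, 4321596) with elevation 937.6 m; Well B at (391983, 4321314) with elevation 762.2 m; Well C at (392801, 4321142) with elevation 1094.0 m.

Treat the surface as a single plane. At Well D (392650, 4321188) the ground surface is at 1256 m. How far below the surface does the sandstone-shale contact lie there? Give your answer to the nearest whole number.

Let the plane be z = a·x + b·y + c.
Well B−Well A: −794a − 282b = −175.4;  Well C−Well A: 24a − 454b = 156.4.
Solving gives a = 0.33693239, b = −0.32668199.
Then c = 937.6 − a·392777 − b·4321596 = 1280385.88.
At (392650, 4321188): z_contact = 132296.5 − 1411654.3 + 1280385.88 = 1028.1 m.
Depth below ground = 1256 − 1028.1 = 228 m.

228 m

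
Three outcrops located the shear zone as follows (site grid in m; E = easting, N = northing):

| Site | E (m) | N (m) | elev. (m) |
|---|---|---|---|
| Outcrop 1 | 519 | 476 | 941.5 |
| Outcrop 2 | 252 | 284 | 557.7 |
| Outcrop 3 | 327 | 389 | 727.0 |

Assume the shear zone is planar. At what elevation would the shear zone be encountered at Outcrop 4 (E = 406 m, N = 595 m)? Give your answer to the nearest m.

Let the plane be z = a·E + b·N + c.
Outcrop 2−Outcrop 1: −267a − 192b = −383.8;  Outcrop 3−Outcrop 1: −192a − 87b = −214.5.
Solving gives a = 0.57157, b = 1.20411.
Then c = 941.5 − a·519 − b·476 = 71.70.
At (406, 595): z = 232.1 + 716.4 + 71.70 = 1020.2 m.

1020 m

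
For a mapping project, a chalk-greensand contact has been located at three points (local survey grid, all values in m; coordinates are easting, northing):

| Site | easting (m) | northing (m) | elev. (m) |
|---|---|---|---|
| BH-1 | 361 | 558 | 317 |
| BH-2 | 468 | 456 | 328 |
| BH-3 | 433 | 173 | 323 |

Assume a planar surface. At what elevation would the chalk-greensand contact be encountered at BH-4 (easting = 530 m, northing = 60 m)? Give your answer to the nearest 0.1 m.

Let the plane be z = a·easting + b·northing + c.
BH-2−BH-1: 107a − 102b = 11;  BH-3−BH-1: 72a − 385b = 6.
Solving gives a = 0.10703, b = 0.00443.
Then c = 317 − a·361 − b·558 = 275.89.
At (530, 60): z = 56.7 + 0.3 + 275.89 = 332.9 m.

332.9 m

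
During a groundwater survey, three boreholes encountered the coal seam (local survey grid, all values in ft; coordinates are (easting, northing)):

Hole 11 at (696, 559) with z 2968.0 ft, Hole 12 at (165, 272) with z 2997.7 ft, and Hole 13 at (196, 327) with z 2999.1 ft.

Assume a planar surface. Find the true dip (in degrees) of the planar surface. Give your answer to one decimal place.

7.4°

Two edge vectors: Hole 11→Hole 12 = (-531, -287, 29.7), Hole 11→Hole 13 = (-500, -232, 31.1).
Normal n = (Hole 11→Hole 12) × (Hole 11→Hole 13) = (-2035.3, 1664.1, -20308).
So ∂z/∂E = −n_x/n_z = −0.10022 and ∂z/∂N = −n_y/n_z = 0.08194.
Gradient magnitude |∇z| = √(a² + b²) = √(0.01004 + 0.00671) = 0.12946.
True dip = arctan(0.12946) = 7.4°, dipping toward SE (azimuth ≈ 129°).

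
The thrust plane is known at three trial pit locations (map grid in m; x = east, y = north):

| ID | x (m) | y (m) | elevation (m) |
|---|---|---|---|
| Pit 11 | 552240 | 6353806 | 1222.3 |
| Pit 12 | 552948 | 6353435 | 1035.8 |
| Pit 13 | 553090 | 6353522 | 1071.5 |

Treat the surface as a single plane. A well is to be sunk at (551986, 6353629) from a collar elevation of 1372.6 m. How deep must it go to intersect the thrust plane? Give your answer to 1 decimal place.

Let the plane be z = a·x + b·y + c.
Pit 12−Pit 11: 708a − 371b = −186.5;  Pit 13−Pit 11: 850a − 284b = −150.8.
Solving gives a = −0.026083761, b = 0.452918322.
Then c = 1222.3 − a·552240 − b·6353806 = −2862128.36.
At (551986, 6353629): z_contact = −14397.87 + 2877674.99 − 2862128.36 = 1148.76 m.
Depth below ground = 1372.6 − 1148.76 = 223.8 m.

223.8 m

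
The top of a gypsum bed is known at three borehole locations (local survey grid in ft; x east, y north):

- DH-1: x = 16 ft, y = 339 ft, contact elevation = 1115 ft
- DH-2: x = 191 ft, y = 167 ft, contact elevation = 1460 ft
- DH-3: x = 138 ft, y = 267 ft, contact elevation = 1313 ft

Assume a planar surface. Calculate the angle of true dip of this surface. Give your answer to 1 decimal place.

Let the plane be z = a·x + b·y + c.
DH-2−DH-1: 175a − 172b = 345;  DH-3−DH-1: 122a − 72b = 198.
Solving gives a = 1.09924, b = −0.88740.
Gradient magnitude |∇z| = √(a² + b²) = √(1.20832 + 0.78749) = 1.41273.
True dip = arctan(1.41273) = 54.7°, dipping toward NW (azimuth ≈ 309°).

54.7°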